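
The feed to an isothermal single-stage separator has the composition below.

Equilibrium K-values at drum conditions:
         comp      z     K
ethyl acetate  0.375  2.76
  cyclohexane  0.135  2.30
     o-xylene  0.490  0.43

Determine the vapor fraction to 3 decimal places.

Material balance + equilibrium reduce to Σ zᵢ(Kᵢ−1)/(1+ψ(Kᵢ−1)) = 0.
Feasibility: ΣzᵢKᵢ = 1.556, Σzᵢ/Kᵢ = 1.334 — both > 1, two phases present.
Newton iteration, ψ⁰ = 0.4:
  ψ = 0.400: g = 0.1410, g' = -0.766 → ψ = 0.584
  ψ = 0.584: g = 0.0065, g' = -0.714 → ψ = 0.593
Converged at ψ = 0.593.

ψ = 0.593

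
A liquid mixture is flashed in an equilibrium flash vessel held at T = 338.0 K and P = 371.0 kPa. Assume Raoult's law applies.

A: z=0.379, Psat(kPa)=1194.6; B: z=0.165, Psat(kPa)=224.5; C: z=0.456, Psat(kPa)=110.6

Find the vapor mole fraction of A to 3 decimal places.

Raoult's law: Kᵢ = Pᵢˢᵃᵗ/P = Pᵢˢᵃᵗ/371.0.
  K_A = 1194.6/371.0 = 3.21995, K_B = 224.5/371.0 = 0.60512, K_C = 110.6/371.0 = 0.29811
Rachford–Rice: g(β) = Σ zᵢ(Kᵢ−1)/(1+β(Kᵢ−1)) = 0.
Feasibility: ΣzᵢKᵢ = 1.456, Σzᵢ/Kᵢ = 1.920 — both > 1, two phases present.
Iterate (Newton) starting at β = 0.5:
  β = 0.500: g = -0.1755, g' = -0.993 → β = 0.323
  β = 0.323: g = 0.0013, g' = -1.043 → β = 0.324
Converged at β = 0.324.
Compositions from xᵢ = zᵢ/(1+β(Kᵢ−1)), yᵢ = Kᵢxᵢ:
  A: x = 0.220, y = 0.709
  B: x = 0.189, y = 0.115
  C: x = 0.590, y = 0.176

y_A = 0.709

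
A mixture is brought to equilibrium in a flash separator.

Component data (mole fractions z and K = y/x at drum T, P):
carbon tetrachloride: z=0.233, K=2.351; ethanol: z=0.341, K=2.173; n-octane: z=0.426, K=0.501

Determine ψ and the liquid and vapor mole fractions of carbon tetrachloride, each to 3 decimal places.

ψ = 0.807, x_carbon tetrachloride = 0.111, y_carbon tetrachloride = 0.262

Rachford–Rice: g(ψ) = Σ zᵢ(Kᵢ−1)/(1+ψ(Kᵢ−1)) = 0.
Feasibility: ΣzᵢKᵢ = 1.502, Σzᵢ/Kᵢ = 1.106 — both > 1, two phases present.
Newton iteration, ψ⁰ = 0.59:
  ψ = 0.590: g = 0.1103, g' = -0.509 → ψ = 0.807
Converged at ψ = 0.807.
Compositions from xᵢ = zᵢ/(1+ψ(Kᵢ−1)), yᵢ = Kᵢxᵢ:
  carbon tetrachloride: x = 0.111, y = 0.262
  ethanol: x = 0.175, y = 0.381
  n-octane: x = 0.713, y = 0.357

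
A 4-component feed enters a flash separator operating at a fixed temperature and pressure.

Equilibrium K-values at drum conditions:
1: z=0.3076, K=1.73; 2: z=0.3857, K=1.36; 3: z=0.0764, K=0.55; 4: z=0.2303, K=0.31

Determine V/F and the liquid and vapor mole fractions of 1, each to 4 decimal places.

V/F = 0.4881, x_1 = 0.2268, y_1 = 0.3923

Newton iteration, V/F⁰ = 0.47:
  V/F = 0.4700: g = 0.00717, g' = -0.3925 → V/F = 0.4883
  V/F = 0.4883: g = -0.00007, g' = -0.4000 → V/F = 0.4881
Converged at V/F = 0.4881.
Compositions from xᵢ = zᵢ/(1+V/F(Kᵢ−1)), yᵢ = Kᵢxᵢ:
  1: x = 0.2268, y = 0.3923
  2: x = 0.3281, y = 0.4462
  3: x = 0.0979, y = 0.0538
  4: x = 0.3472, y = 0.1076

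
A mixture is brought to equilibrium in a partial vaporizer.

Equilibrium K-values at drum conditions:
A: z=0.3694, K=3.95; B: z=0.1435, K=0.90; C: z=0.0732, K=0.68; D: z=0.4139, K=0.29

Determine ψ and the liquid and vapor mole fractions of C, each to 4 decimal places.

Newton–Raphson from ψ = 0.5:
  ψ = 0.5000: g = -0.05831, g' = -1.0385 → ψ = 0.4439
  ψ = 0.4439: g = 0.00046, g' = -1.0594 → ψ = 0.4443
Converged at ψ = 0.4443.
Compositions from xᵢ = zᵢ/(1+ψ(Kᵢ−1)), yᵢ = Kᵢxᵢ:
  A: x = 0.1599, y = 0.6315
  B: x = 0.1502, y = 0.1352
  C: x = 0.0853, y = 0.0580
  D: x = 0.6046, y = 0.1753

ψ = 0.4443, x_C = 0.0853, y_C = 0.0580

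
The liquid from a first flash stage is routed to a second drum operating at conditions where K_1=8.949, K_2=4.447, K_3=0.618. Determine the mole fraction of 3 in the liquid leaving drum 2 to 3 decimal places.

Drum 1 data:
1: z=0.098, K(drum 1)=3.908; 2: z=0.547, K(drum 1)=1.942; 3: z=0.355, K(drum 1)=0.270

Drum 1:
Let ψ₁ = V/F and solve Σ zᵢ(Kᵢ−1)/(1+ψ₁(Kᵢ−1)) = 0.
Check two-phase: ΣzᵢKᵢ = 1.541 > 1 and Σzᵢ/Kᵢ = 1.622 > 1, so g(0) = 0.541 > 0 and g(1) = -0.622 < 0.
Iterate (Newton) starting at ψ₁ = 0.51:
  ψ₁ = 0.510: g = 0.0500, g' = -0.836 → ψ₁ = 0.570
  ψ₁ = 0.570: g = -0.0011, g' = -0.878 → ψ₁ = 0.568
Converged at ψ₁ = 0.568.
Drum-1 compositions:
  1: x = 0.037, y = 0.144
  2: x = 0.356, y = 0.692
  3: x = 0.607, y = 0.164
Drum-2 feed = drum-1 liquid: z₂ = (0.0369, 0.3562, 0.6068).
Drum 2:
Let ψ₂ = V/F and solve Σ zᵢ(Kᵢ−1)/(1+ψ₂(Kᵢ−1)) = 0.
Check two-phase: ΣzᵢKᵢ = 2.290 > 1 and Σzᵢ/Kᵢ = 1.066 > 1, so g(0) = 1.290 > 0 and g(1) = -0.066 < 0.
Newton iteration, ψ₂⁰ = 0.5:
  ψ₂ = 0.500: g = 0.2234, g' = -0.800 → ψ₂ = 0.779
  ψ₂ = 0.779: g = 0.0440, g' = -0.536 → ψ₂ = 0.861
  ψ₂ = 0.861: g = 0.0014, g' = -0.503 → ψ₂ = 0.864
Converged at ψ₂ = 0.864.
  1: x = 0.005, y = 0.042
  2: x = 0.090, y = 0.398
  3: x = 0.906, y = 0.560

x_3 (drum 2) = 0.906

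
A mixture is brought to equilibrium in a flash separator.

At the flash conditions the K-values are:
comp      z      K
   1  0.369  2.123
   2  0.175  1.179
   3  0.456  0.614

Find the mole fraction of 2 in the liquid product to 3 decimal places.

Let ψ = V/F and solve Σ zᵢ(Kᵢ−1)/(1+ψ(Kᵢ−1)) = 0.
Feasibility: ΣzᵢKᵢ = 1.270, Σzᵢ/Kᵢ = 1.065 — both > 1, two phases present.
Newton iteration, ψ⁰ = 0.5:
  ψ = 0.500: g = 0.0760, g' = -0.300 → ψ = 0.753
  ψ = 0.753: g = 0.0039, g' = -0.276 → ψ = 0.767
Converged at ψ = 0.767.
Compositions from xᵢ = zᵢ/(1+ψ(Kᵢ−1)), yᵢ = Kᵢxᵢ:
  1: x = 0.198, y = 0.421
  2: x = 0.154, y = 0.181
  3: x = 0.648, y = 0.398

x_2 = 0.154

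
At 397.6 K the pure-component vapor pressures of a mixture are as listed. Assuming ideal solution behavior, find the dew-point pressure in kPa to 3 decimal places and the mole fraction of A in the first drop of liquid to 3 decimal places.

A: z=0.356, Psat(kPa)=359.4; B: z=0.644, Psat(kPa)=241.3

Pdew = 273.268 kPa, x_A = 0.271

At the dew point ψ → 1, so Σzᵢ/Kᵢ = 1 with Kᵢ = Pᵢˢᵃᵗ/P ⇒ 1/P = Σzᵢ/Pᵢˢᵃᵗ.
1/P = 0.356/359.4 + 0.644/241.3 = 0.003659 ⇒ P = 273.268 kPa
xᵢ = zᵢP/Pᵢˢᵃᵗ ⇒ x_A = 0.356·273.268/359.4 = 0.271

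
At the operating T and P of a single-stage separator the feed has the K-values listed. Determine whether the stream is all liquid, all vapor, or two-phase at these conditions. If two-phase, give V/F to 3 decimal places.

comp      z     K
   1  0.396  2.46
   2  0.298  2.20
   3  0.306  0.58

ΣzᵢKᵢ = 1.807; Σzᵢ/Kᵢ = 0.824.
Since Σzᵢ/Kᵢ < 1 the mixture is above its dew point — single vapor phase.

all vapor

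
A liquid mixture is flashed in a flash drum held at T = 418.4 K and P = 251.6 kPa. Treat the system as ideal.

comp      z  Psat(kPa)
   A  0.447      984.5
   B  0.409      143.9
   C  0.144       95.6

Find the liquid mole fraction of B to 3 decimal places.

x_B = 0.594

Raoult's law: Kᵢ = Pᵢˢᵃᵗ/P = Pᵢˢᵃᵗ/251.6.
  K_A = 984.5/251.6 = 3.91296, K_B = 143.9/251.6 = 0.57194, K_C = 95.6/251.6 = 0.37997
Material balance + equilibrium reduce to Σ zᵢ(Kᵢ−1)/(1+β(Kᵢ−1)) = 0.
g(0) = ΣzᵢKᵢ − 1 = 1.038 and g(1) = 1 − Σzᵢ/Kᵢ = -0.208, so a root lies in (0, 1).
Newton iteration, β⁰ = 0.5:
  β = 0.500: g = 0.1779, g' = -0.866 → β = 0.705
  β = 0.705: g = 0.0167, g' = -0.735 → β = 0.728
Converged at β = 0.728.
Compositions from xᵢ = zᵢ/(1+β(Kᵢ−1)), yᵢ = Kᵢxᵢ:
  A: x = 0.143, y = 0.560
  B: x = 0.594, y = 0.340
  C: x = 0.263, y = 0.100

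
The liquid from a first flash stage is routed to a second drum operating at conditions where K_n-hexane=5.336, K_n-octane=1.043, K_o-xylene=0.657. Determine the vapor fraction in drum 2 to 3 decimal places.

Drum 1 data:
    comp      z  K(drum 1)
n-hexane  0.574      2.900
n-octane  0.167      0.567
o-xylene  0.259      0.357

V/F (drum 2) = 0.775

Drum 1:
Rachford–Rice: g(ψ₁) = Σ zᵢ(Kᵢ−1)/(1+ψ₁(Kᵢ−1)) = 0.
Check two-phase: ΣzᵢKᵢ = 1.852 > 1 and Σzᵢ/Kᵢ = 1.218 > 1, so g(0) = 0.852 > 0 and g(1) = -0.218 < 0.
Iterate (Newton) starting at ψ₁ = 0.5:
  ψ₁ = 0.500: g = 0.2215, g' = -0.829 → ψ₁ = 0.767
  ψ₁ = 0.767: g = 0.0066, g' = -0.830 → ψ₁ = 0.775
Converged at ψ₁ = 0.775.
Drum-1 compositions:
  n-hexane: x = 0.232, y = 0.673
  n-octane: x = 0.251, y = 0.143
  o-xylene: x = 0.517, y = 0.184
Drum-2 feed = drum-1 liquid: z₂ = (0.2321, 0.2514, 0.5165).
Drum 2:
Rachford–Rice: g(ψ₂) = Σ zᵢ(Kᵢ−1)/(1+ψ₂(Kᵢ−1)) = 0.
Feasibility: ΣzᵢKᵢ = 1.840, Σzᵢ/Kᵢ = 1.071 — both > 1, two phases present.
Newton iteration, ψ₂⁰ = 0.69:
  ψ₂ = 0.690: g = 0.0305, g' = -0.379 → ψ₂ = 0.771
  ψ₂ = 0.771: g = 0.0015, g' = -0.344 → ψ₂ = 0.775
Converged at ψ₂ = 0.775.
  n-hexane: x = 0.053, y = 0.284
  n-octane: x = 0.243, y = 0.254
  o-xylene: x = 0.703, y = 0.462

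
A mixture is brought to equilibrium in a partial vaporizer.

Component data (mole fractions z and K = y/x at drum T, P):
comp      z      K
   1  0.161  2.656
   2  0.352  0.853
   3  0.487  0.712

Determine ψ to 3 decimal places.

ψ = 0.194

Material balance + equilibrium reduce to Σ zᵢ(Kᵢ−1)/(1+ψ(Kᵢ−1)) = 0.
Check two-phase: ΣzᵢKᵢ = 1.075 > 1 and Σzᵢ/Kᵢ = 1.157 > 1, so g(0) = 0.075 > 0 and g(1) = -0.157 < 0.
Newton–Raphson from ψ = 0.5:
  ψ = 0.500: g = -0.0738, g' = -0.196 → ψ = 0.123
  ψ = 0.123: g = 0.0232, g' = -0.356 → ψ = 0.189
  ψ = 0.189: g = 0.0016, g' = -0.309 → ψ = 0.194
Converged at ψ = 0.194.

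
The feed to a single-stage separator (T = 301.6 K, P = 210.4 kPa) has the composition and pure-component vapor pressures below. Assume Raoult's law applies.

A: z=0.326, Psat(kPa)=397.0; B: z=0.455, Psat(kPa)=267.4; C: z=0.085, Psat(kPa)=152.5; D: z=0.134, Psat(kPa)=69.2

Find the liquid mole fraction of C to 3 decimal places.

Raoult's law: Kᵢ = Pᵢˢᵃᵗ/P = Pᵢˢᵃᵗ/210.4.
  K_A = 397.0/210.4 = 1.88688, K_B = 267.4/210.4 = 1.27091, K_C = 152.5/210.4 = 0.72481, K_D = 69.2/210.4 = 0.32890
Iterate (Newton) starting at ψ = 0.5:
  ψ = 0.500: g = 0.1464, g' = -0.294 → ψ = 0.997
  ψ = 0.997: g = -0.0538, g' = -0.657 → ψ = 0.916
  ψ = 0.916: g = -0.0062, g' = -0.517 → ψ = 0.904
  ψ = 0.904: g = -0.0001, g' = -0.502 → ψ = 0.903
Converged at ψ = 0.903.
Compositions from xᵢ = zᵢ/(1+ψ(Kᵢ−1)), yᵢ = Kᵢxᵢ:
  A: x = 0.181, y = 0.342
  B: x = 0.366, y = 0.465
  C: x = 0.113, y = 0.082
  D: x = 0.340, y = 0.112

x_C = 0.113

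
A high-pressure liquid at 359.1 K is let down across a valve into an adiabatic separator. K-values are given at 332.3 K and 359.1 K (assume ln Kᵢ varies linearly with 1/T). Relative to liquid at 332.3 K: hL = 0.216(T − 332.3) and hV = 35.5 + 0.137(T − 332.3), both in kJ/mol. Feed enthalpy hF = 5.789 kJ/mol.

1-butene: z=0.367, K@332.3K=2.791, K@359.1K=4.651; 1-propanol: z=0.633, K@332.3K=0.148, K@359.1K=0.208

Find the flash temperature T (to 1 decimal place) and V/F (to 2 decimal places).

Adiabatic flash: solve Rachford–Rice at each trial T, then check hF = ψ·hV(T) + (1−ψ)·hL(T).
  T = 332.3 K: K = (2.791, 0.148), RR gives ψ = 0.077, H_out = 2.745 kJ/mol
  T = 359.1 K: K = (4.651, 0.208), RR gives ψ = 0.290, H_out = 15.470 kJ/mol
  T = 345.7 K: K = (3.639, 0.177), RR gives ψ = 0.206, H_out = 9.984 kJ/mol
  T = 339.0 K: K = (3.195, 0.162), RR gives ψ = 0.150, H_out = 6.678 kJ/mol
  T = 335.6 K: K = (2.985, 0.155), RR gives ψ = 0.115, H_out = 4.778 kJ/mol
  T = 337.3 K: K = (3.089, 0.158), RR gives ψ = 0.133, H_out = 5.750 kJ/mol
Linear interpolation between T = 337.3 (H_out = 5.750) and T = 339.0 (H_out = 6.678) on hF = 5.789 gives T ≈ 337.4 K, at which ψ = 0.13.

T = 337.4 K, V/F = 0.13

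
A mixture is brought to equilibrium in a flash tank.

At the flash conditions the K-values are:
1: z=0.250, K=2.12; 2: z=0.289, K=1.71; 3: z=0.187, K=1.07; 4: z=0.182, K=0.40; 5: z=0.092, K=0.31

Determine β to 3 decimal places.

β = 0.691

Rachford–Rice: g(β) = Σ zᵢ(Kᵢ−1)/(1+β(Kᵢ−1)) = 0.
g(0) = ΣzᵢKᵢ − 1 = 0.326 and g(1) = 1 − Σzᵢ/Kᵢ = -0.213, so a root lies in (0, 1).
Newton–Raphson from β = 0.64:
  β = 0.640: g = 0.0258, g' = -0.489 → β = 0.693
  β = 0.693: g = -0.0007, g' = -0.518 → β = 0.691
Converged at β = 0.691.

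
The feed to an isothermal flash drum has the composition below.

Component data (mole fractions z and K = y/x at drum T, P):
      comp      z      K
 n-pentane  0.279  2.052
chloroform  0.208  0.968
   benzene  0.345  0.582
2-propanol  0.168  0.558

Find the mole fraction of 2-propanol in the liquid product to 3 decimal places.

Iterate (Newton) starting at β = 0.5:
  β = 0.500: g = -0.0921, g' = -0.283 → β = 0.175
  β = 0.175: g = 0.0051, g' = -0.329 → β = 0.191
Converged at β = 0.191.
Compositions from xᵢ = zᵢ/(1+β(Kᵢ−1)), yᵢ = Kᵢxᵢ:
  n-pentane: x = 0.232, y = 0.477
  chloroform: x = 0.209, y = 0.203
  benzene: x = 0.375, y = 0.218
  2-propanol: x = 0.183, y = 0.102

x_2-propanol = 0.183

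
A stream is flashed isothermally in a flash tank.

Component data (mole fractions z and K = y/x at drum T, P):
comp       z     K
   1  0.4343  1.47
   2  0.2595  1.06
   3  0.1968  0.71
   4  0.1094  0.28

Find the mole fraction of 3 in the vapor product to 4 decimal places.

y_3 = 0.1611

Material balance + equilibrium reduce to Σ zᵢ(Kᵢ−1)/(1+ψ(Kᵢ−1)) = 0.
Feasibility: ΣzᵢKᵢ = 1.0839, Σzᵢ/Kᵢ = 1.2082 — both > 1, two phases present.
Iterate (Newton) starting at ψ = 0.5:
  ψ = 0.5000: g = -0.00943, g' = -0.2249 → ψ = 0.4581
  ψ = 0.4581: g = -0.00023, g' = -0.2141 → ψ = 0.4570
Converged at ψ = 0.4570.
Compositions from xᵢ = zᵢ/(1+ψ(Kᵢ−1)), yᵢ = Kᵢxᵢ:
  1: x = 0.3575, y = 0.5255
  2: x = 0.2526, y = 0.2677
  3: x = 0.2269, y = 0.1611
  4: x = 0.1630, y = 0.0457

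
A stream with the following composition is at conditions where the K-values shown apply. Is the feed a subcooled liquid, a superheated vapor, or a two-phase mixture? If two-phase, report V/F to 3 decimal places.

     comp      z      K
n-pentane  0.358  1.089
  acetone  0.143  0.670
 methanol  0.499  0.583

subcooled liquid

ΣzᵢKᵢ = 0.777; Σzᵢ/Kᵢ = 1.398.
Since ΣzᵢKᵢ < 1 the mixture is below its bubble point — single liquid phase.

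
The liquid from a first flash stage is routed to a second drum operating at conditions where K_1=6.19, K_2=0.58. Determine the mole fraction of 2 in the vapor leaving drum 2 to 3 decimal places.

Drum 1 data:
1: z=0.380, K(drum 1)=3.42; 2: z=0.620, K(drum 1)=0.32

y_2 (drum 2) = 0.537

Drum 1:
Material balance + equilibrium reduce to Σ zᵢ(Kᵢ−1)/(1+ψ₁(Kᵢ−1)) = 0.
Feasibility: ΣzᵢKᵢ = 1.498, Σzᵢ/Kᵢ = 2.049 — both > 1, two phases present.
Newton–Raphson from ψ₁ = 0.5:
  ψ₁ = 0.500: g = -0.2227, g' = -1.114 → ψ₁ = 0.300
  ψ₁ = 0.300: g = 0.0031, g' = -1.199 → ψ₁ = 0.303
Converged at ψ₁ = 0.303.
Drum-1 compositions:
  1: x = 0.219, y = 0.750
  2: x = 0.781, y = 0.250
Drum-2 feed = drum-1 liquid: z₂ = (0.2194, 0.7806).
Drum 2:
Let ψ₂ = V/F and solve Σ zᵢ(Kᵢ−1)/(1+ψ₂(Kᵢ−1)) = 0.
Feasibility: ΣzᵢKᵢ = 1.811, Σzᵢ/Kᵢ = 1.381 — both > 1, two phases present.
Newton–Raphson from ψ₂ = 0.31:
  ψ₂ = 0.310: g = 0.0594, g' = -1.050 → ψ₂ = 0.367
  ψ₂ = 0.367: g = 0.0047, g' = -0.894 → ψ₂ = 0.372
Converged at ψ₂ = 0.372.
  1: x = 0.075, y = 0.463
  2: x = 0.925, y = 0.537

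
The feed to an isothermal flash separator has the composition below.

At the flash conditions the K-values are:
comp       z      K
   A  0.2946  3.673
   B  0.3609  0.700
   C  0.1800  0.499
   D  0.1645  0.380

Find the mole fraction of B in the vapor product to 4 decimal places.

y_B = 0.2883

Newton iteration, β⁰ = 0.5:
  β = 0.5000: g = -0.05848, g' = -0.6438 → β = 0.4092
  β = 0.4092: g = 0.00261, g' = -0.7074 → β = 0.4128
Converged at β = 0.4129.
Compositions from xᵢ = zᵢ/(1+β(Kᵢ−1)), yᵢ = Kᵢxᵢ:
  A: x = 0.1400, y = 0.5144
  B: x = 0.4119, y = 0.2883
  C: x = 0.2269, y = 0.1132
  D: x = 0.2211, y = 0.0840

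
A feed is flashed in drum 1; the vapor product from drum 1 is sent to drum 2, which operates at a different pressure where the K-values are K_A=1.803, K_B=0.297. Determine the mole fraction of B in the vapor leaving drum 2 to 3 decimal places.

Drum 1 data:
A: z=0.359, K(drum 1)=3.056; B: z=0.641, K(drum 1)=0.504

Drum 1:
Material balance + equilibrium reduce to Σ zᵢ(Kᵢ−1)/(1+ψ₁(Kᵢ−1)) = 0.
Feasibility: ΣzᵢKᵢ = 1.420, Σzᵢ/Kᵢ = 1.389 — both > 1, two phases present.
Newton–Raphson from ψ₁ = 0.5:
  ψ₁ = 0.500: g = -0.0588, g' = -0.648 → ψ₁ = 0.409
  ψ₁ = 0.409: g = 0.0020, g' = -0.696 → ψ₁ = 0.412
Converged at ψ₁ = 0.412.
Drum-1 compositions:
  A: x = 0.194, y = 0.594
  B: x = 0.806, y = 0.406
Drum-2 feed = drum-1 vapor: z₂ = (0.5940, 0.4060).
Drum 2:
Let ψ₂ = V/F and solve Σ zᵢ(Kᵢ−1)/(1+ψ₂(Kᵢ−1)) = 0.
g(0) = ΣzᵢKᵢ − 1 = 0.191 and g(1) = 1 − Σzᵢ/Kᵢ = -0.697, so a root lies in (0, 1).
Iterate (Newton) starting at ψ₂ = 0.67:
  ψ₂ = 0.670: g = -0.2295, g' = -0.879 → ψ₂ = 0.409
  ψ₂ = 0.409: g = -0.0416, g' = -0.612 → ψ₂ = 0.341
  ψ₂ = 0.341: g = -0.0011, g' = -0.583 → ψ₂ = 0.339
Converged at ψ₂ = 0.339.
  A: x = 0.467, y = 0.842
  B: x = 0.533, y = 0.158

y_B (drum 2) = 0.158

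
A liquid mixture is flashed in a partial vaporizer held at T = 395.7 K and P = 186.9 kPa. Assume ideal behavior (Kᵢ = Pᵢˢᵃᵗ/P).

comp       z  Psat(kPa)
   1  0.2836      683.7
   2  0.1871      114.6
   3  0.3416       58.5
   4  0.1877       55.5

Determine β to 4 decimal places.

Raoult's law: Kᵢ = Pᵢˢᵃᵗ/P = Pᵢˢᵃᵗ/186.9.
  K_1 = 683.7/186.9 = 3.658106, K_2 = 114.6/186.9 = 0.613162, K_3 = 58.5/186.9 = 0.313002, K_4 = 55.5/186.9 = 0.296950
Newton–Raphson from β = 0.5:
  β = 0.5000: g = -0.32703, g' = -1.0071 → β = 0.1753
  β = 0.1753: g = 0.01928, g' = -1.2938 → β = 0.1902
  β = 0.1902: g = 0.00030, g' = -1.2536 → β = 0.1904
Converged at β = 0.1904.

β = 0.1904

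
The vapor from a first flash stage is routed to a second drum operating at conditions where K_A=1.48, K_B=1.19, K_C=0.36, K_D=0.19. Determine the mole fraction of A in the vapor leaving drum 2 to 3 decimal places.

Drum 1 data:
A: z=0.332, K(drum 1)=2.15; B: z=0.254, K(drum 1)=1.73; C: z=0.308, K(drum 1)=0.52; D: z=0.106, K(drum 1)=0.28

Drum 1:
Rachford–Rice: g(ψ₁) = Σ zᵢ(Kᵢ−1)/(1+ψ₁(Kᵢ−1)) = 0.
Feasibility: ΣzᵢKᵢ = 1.343, Σzᵢ/Kᵢ = 1.272 — both > 1, two phases present.
Newton iteration, ψ₁⁰ = 0.5:
  ψ₁ = 0.500: g = 0.0645, g' = -0.507 → ψ₁ = 0.627
  ψ₁ = 0.627: g = -0.0017, g' = -0.540 → ψ₁ = 0.624
Converged at ψ₁ = 0.624.
Drum-1 compositions:
  A: x = 0.193, y = 0.416
  B: x = 0.175, y = 0.302
  C: x = 0.440, y = 0.229
  D: x = 0.192, y = 0.054
Drum-2 feed = drum-1 vapor: z₂ = (0.4156, 0.3019, 0.2287, 0.0539).
Drum 2:
Let ψ₂ = V/F and solve Σ zᵢ(Kᵢ−1)/(1+ψ₂(Kᵢ−1)) = 0.
Check two-phase: ΣzᵢKᵢ = 1.067 > 1 and Σzᵢ/Kᵢ = 1.453 > 1, so g(0) = 0.067 > 0 and g(1) = -0.453 < 0.
Iterate (Newton) starting at ψ₂ = 0.39:
  ψ₂ = 0.390: g = -0.0374, g' = -0.319 → ψ₂ = 0.273
  ψ₂ = 0.273: g = -0.0024, g' = -0.280 → ψ₂ = 0.264
Converged at ψ₂ = 0.264.
  A: x = 0.369, y = 0.546
  B: x = 0.287, y = 0.342
  C: x = 0.275, y = 0.099
  D: x = 0.069, y = 0.013

y_A (drum 2) = 0.546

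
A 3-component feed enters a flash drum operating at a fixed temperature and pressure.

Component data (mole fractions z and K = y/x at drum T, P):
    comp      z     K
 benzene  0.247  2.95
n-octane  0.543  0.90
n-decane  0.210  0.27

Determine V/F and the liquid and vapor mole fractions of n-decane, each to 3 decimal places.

V/F = 0.395, x_n-decane = 0.295, y_n-decane = 0.080

Newton–Raphson from V/F = 0.5:
  V/F = 0.500: g = -0.0547, g' = -0.524 → V/F = 0.396
  V/F = 0.396: g = -0.0002, g' = -0.526 → V/F = 0.395
Converged at V/F = 0.395.
Compositions from xᵢ = zᵢ/(1+V/F(Kᵢ−1)), yᵢ = Kᵢxᵢ:
  benzene: x = 0.139, y = 0.411
  n-octane: x = 0.565, y = 0.509
  n-decane: x = 0.295, y = 0.080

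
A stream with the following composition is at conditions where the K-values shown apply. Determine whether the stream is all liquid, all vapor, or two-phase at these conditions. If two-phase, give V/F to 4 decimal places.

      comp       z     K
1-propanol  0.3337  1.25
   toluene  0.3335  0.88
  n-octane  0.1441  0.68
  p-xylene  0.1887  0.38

all liquid

ΣzᵢKᵢ = 0.8803; Σzᵢ/Kᵢ = 1.3544.
Since ΣzᵢKᵢ < 1 the mixture is below its bubble point — single liquid phase.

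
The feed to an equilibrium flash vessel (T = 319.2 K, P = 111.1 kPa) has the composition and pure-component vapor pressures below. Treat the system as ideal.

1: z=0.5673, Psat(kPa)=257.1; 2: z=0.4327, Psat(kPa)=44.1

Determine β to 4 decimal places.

β = 0.6114

Raoult's law: Kᵢ = Pᵢˢᵃᵗ/P = Pᵢˢᵃᵗ/111.1.
  K_1 = 257.1/111.1 = 2.314131, K_2 = 44.1/111.1 = 0.396940
Binary case is linear: z₁(K₁−1)(1+β(K₂−1)) + z₂(K₂−1)(1+β(K₁−1)) = 0
⇒ β = [z₁(K₁−1)+z₂(K₂−1)] / [−(K₁−1)(K₂−1)] = 0.48456/0.79250 = 0.6114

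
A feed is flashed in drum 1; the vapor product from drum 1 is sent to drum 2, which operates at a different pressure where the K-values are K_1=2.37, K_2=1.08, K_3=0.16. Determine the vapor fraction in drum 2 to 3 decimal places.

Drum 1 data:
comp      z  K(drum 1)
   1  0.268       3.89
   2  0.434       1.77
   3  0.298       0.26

Drum 1:
Let ψ₁ = V/F and solve Σ zᵢ(Kᵢ−1)/(1+ψ₁(Kᵢ−1)) = 0.
Check two-phase: ΣzᵢKᵢ = 1.888 > 1 and Σzᵢ/Kᵢ = 1.460 > 1, so g(0) = 0.888 > 0 and g(1) = -0.460 < 0.
Newton iteration, ψ₁⁰ = 0.5:
  ψ₁ = 0.500: g = 0.2080, g' = -0.920 → ψ₁ = 0.726
  ψ₁ = 0.726: g = -0.0124, g' = -1.101 → ψ₁ = 0.715
Converged at ψ₁ = 0.715.
Drum-1 compositions:
  1: x = 0.087, y = 0.340
  2: x = 0.280, y = 0.495
  3: x = 0.633, y = 0.164
Drum-2 feed = drum-1 vapor: z₂ = (0.3400, 0.4955, 0.1645).
Drum 2:
Material balance + equilibrium reduce to Σ zᵢ(Kᵢ−1)/(1+ψ₂(Kᵢ−1)) = 0.
Feasibility: ΣzᵢKᵢ = 1.367, Σzᵢ/Kᵢ = 1.630 — both > 1, two phases present.
Iterate (Newton) starting at ψ₂ = 0.5:
  ψ₂ = 0.500: g = 0.0764, g' = -0.573 → ψ₂ = 0.633
  ψ₂ = 0.633: g = -0.0081, g' = -0.716 → ψ₂ = 0.622
Converged at ψ₂ = 0.622.
  1: x = 0.184, y = 0.435
  2: x = 0.472, y = 0.510
  3: x = 0.344, y = 0.055

V/F (drum 2) = 0.622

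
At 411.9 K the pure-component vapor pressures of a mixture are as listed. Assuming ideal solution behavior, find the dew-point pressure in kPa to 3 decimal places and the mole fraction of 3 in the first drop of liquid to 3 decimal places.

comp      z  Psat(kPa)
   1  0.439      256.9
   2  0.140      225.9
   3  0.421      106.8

Pdew = 159.476 kPa, x_3 = 0.629

At the dew point ψ → 1, so Σzᵢ/Kᵢ = 1 with Kᵢ = Pᵢˢᵃᵗ/P ⇒ 1/P = Σzᵢ/Pᵢˢᵃᵗ.
1/P = 0.439/256.9 + 0.140/225.9 + 0.421/106.8 = 0.006271 ⇒ P = 159.476 kPa
xᵢ = zᵢP/Pᵢˢᵃᵗ ⇒ x_3 = 0.421·159.476/106.8 = 0.629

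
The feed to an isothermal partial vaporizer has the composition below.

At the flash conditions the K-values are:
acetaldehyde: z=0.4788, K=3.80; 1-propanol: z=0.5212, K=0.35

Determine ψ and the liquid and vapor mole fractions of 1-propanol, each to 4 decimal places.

ψ = 0.5505, x_1-propanol = 0.8116, y_1-propanol = 0.2841

Rachford–Rice: g(ψ) = Σ zᵢ(Kᵢ−1)/(1+ψ(Kᵢ−1)) = 0.
Feasibility: ΣzᵢKᵢ = 2.0019, Σzᵢ/Kᵢ = 1.6151 — both > 1, two phases present.
Binary case is linear: z₁(K₁−1)(1+ψ(K₂−1)) + z₂(K₂−1)(1+ψ(K₁−1)) = 0
⇒ ψ = [z₁(K₁−1)+z₂(K₂−1)] / [−(K₁−1)(K₂−1)] = 1.00186/1.82000 = 0.5505
Compositions from xᵢ = zᵢ/(1+ψ(Kᵢ−1)), yᵢ = Kᵢxᵢ:
  acetaldehyde: x = 0.1884, y = 0.7159
  1-propanol: x = 0.8116, y = 0.2841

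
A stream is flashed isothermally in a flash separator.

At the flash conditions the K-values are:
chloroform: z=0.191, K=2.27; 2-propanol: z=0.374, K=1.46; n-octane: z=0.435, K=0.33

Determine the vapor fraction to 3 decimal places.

Newton iteration, ψ⁰ = 0.5:
  ψ = 0.500: g = -0.1500, g' = -0.609 → ψ = 0.254
  ψ = 0.254: g = -0.0136, g' = -0.523 → ψ = 0.228
Converged at ψ = 0.228.

ψ = 0.228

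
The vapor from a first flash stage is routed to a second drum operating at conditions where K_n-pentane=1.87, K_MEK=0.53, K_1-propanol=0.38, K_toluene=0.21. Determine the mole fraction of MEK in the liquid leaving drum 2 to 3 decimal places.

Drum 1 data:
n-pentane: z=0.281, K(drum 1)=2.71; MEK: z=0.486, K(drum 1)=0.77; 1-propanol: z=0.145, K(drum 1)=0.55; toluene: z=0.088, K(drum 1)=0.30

x_MEK (drum 2) = 0.466

Drum 1:
Material balance + equilibrium reduce to Σ zᵢ(Kᵢ−1)/(1+ψ₁(Kᵢ−1)) = 0.
Check two-phase: ΣzᵢKᵢ = 1.242 > 1 and Σzᵢ/Kᵢ = 1.292 > 1, so g(0) = 0.242 > 0 and g(1) = -0.292 < 0.
Newton–Raphson from ψ₁ = 0.5:
  ψ₁ = 0.500: g = -0.0462, g' = -0.423 → ψ₁ = 0.391
  ψ₁ = 0.391: g = 0.0013, g' = -0.451 → ψ₁ = 0.394
Converged at ψ₁ = 0.394.
Drum-1 compositions:
  n-pentane: x = 0.168, y = 0.455
  MEK: x = 0.534, y = 0.411
  1-propanol: x = 0.176, y = 0.097
  toluene: x = 0.121, y = 0.036
Drum-2 feed = drum-1 vapor: z₂ = (0.4552, 0.4115, 0.0969, 0.0364).
Drum 2:
Material balance + equilibrium reduce to Σ zᵢ(Kᵢ−1)/(1+ψ₂(Kᵢ−1)) = 0.
g(0) = ΣzᵢKᵢ − 1 = 0.114 and g(1) = 1 − Σzᵢ/Kᵢ = -0.448, so a root lies in (0, 1).
Newton–Raphson from ψ₂ = 0.48:
  ψ₂ = 0.480: g = -0.1023, g' = -0.458 → ψ₂ = 0.256
  ψ₂ = 0.256: g = -0.0037, g' = -0.436 → ψ₂ = 0.248
Converged at ψ₂ = 0.248.
  n-pentane: x = 0.374, y = 0.700
  MEK: x = 0.466, y = 0.247
  1-propanol: x = 0.115, y = 0.044
  toluene: x = 0.045, y = 0.010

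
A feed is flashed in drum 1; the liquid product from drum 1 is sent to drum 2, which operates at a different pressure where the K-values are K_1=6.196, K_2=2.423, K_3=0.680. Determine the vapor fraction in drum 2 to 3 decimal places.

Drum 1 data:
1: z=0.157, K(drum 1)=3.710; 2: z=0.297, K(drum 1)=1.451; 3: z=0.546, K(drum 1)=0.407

Drum 1:
Newton iteration, ψ₁⁰ = 0.5:
  ψ₁ = 0.500: g = -0.1703, g' = -0.636 → ψ₁ = 0.232
  ψ₁ = 0.232: g = 0.0068, g' = -0.742 → ψ₁ = 0.242
Converged at ψ₁ = 0.242.
Drum-1 compositions:
  1: x = 0.095, y = 0.352
  2: x = 0.268, y = 0.389
  3: x = 0.637, y = 0.259
Drum-2 feed = drum-1 liquid: z₂ = (0.0949, 0.2678, 0.6373).
Drum 2:
Iterate (Newton) starting at ψ₂ = 0.45:
  ψ₂ = 0.450: g = 0.1418, g' = -0.520 → ψ₂ = 0.722
  ψ₂ = 0.722: g = 0.0264, g' = -0.356 → ψ₂ = 0.797
  ψ₂ = 0.797: g = 0.0009, g' = -0.334 → ψ₂ = 0.799
Converged at ψ₂ = 0.799.
  1: x = 0.018, y = 0.114
  2: x = 0.125, y = 0.304
  3: x = 0.856, y = 0.582

V/F (drum 2) = 0.799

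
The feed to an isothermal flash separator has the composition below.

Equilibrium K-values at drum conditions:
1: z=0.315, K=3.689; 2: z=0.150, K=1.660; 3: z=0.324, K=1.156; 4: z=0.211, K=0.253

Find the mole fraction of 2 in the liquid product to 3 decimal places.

Iterate (Newton) starting at β = 0.46:
  β = 0.460: g = 0.2616, g' = -0.774 → β = 0.798
  β = 0.798: g = -0.0113, g' = -0.986 → β = 0.787
Converged at β = 0.787.
Compositions from xᵢ = zᵢ/(1+β(Kᵢ−1)), yᵢ = Kᵢxᵢ:
  1: x = 0.101, y = 0.373
  2: x = 0.099, y = 0.164
  3: x = 0.289, y = 0.334
  4: x = 0.512, y = 0.129

x_2 = 0.099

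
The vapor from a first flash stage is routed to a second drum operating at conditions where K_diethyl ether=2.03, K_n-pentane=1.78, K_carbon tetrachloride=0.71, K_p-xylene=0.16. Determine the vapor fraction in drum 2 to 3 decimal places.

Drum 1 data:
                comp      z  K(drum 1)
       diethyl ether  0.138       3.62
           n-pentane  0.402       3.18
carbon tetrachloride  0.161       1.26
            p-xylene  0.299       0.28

V/F (drum 2) = 0.576

Drum 1:
Material balance + equilibrium reduce to Σ zᵢ(Kᵢ−1)/(1+ψ₁(Kᵢ−1)) = 0.
g(0) = ΣzᵢKᵢ − 1 = 1.065 and g(1) = 1 − Σzᵢ/Kᵢ = -0.360, so a root lies in (0, 1).
Newton–Raphson from ψ₁ = 0.5:
  ψ₁ = 0.500: g = 0.2765, g' = -1.002 → ψ₁ = 0.776
  ψ₁ = 0.776: g = -0.0082, g' = -1.170 → ψ₁ = 0.769
Converged at ψ₁ = 0.769.
Drum-1 compositions:
  diethyl ether: x = 0.046, y = 0.166
  n-pentane: x = 0.150, y = 0.478
  carbon tetrachloride: x = 0.134, y = 0.169
  p-xylene: x = 0.670, y = 0.188
Drum-2 feed = drum-1 vapor: z₂ = (0.1657, 0.4777, 0.1691, 0.1876).
Drum 2:
Rachford–Rice: g(ψ₂) = Σ zᵢ(Kᵢ−1)/(1+ψ₂(Kᵢ−1)) = 0.
g(0) = ΣzᵢKᵢ − 1 = 0.337 and g(1) = 1 − Σzᵢ/Kᵢ = -0.760, so a root lies in (0, 1).
Newton iteration, ψ₂⁰ = 0.36:
  ψ₂ = 0.360: g = 0.1348, g' = -0.560 → ψ₂ = 0.601
  ψ₂ = 0.601: g = -0.0182, g' = -0.762 → ψ₂ = 0.577
  ψ₂ = 0.577: g = -0.0004, g' = -0.726 → ψ₂ = 0.576
Converged at ψ₂ = 0.576.
  diethyl ether: x = 0.104, y = 0.211
  n-pentane: x = 0.330, y = 0.587
  carbon tetrachloride: x = 0.203, y = 0.144
  p-xylene: x = 0.363, y = 0.058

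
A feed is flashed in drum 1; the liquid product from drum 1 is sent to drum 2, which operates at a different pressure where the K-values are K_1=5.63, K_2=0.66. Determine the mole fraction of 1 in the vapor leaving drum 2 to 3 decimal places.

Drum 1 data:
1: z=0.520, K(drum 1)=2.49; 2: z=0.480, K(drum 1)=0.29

Drum 1:
Rachford–Rice: g(ψ₁) = Σ zᵢ(Kᵢ−1)/(1+ψ₁(Kᵢ−1)) = 0.
Feasibility: ΣzᵢKᵢ = 1.434, Σzᵢ/Kᵢ = 1.864 — both > 1, two phases present.
Binary case is linear: z₁(K₁−1)(1+ψ₁(K₂−1)) + z₂(K₂−1)(1+ψ₁(K₁−1)) = 0
⇒ ψ₁ = [z₁(K₁−1)+z₂(K₂−1)] / [−(K₁−1)(K₂−1)] = 0.4340/1.0579 = 0.410
Drum-1 compositions:
  1: x = 0.323, y = 0.804
  2: x = 0.677, y = 0.196
Drum-2 feed = drum-1 liquid: z₂ = (0.3227, 0.6773).
Drum 2:
Binary case is linear: z₁(K₁−1)(1+ψ₂(K₂−1)) + z₂(K₂−1)(1+ψ₂(K₁−1)) = 0
⇒ ψ₂ = [z₁(K₁−1)+z₂(K₂−1)] / [−(K₁−1)(K₂−1)] = 1.2640/1.5742 = 0.803
  1: x = 0.068, y = 0.385
  2: x = 0.932, y = 0.615

y_1 (drum 2) = 0.385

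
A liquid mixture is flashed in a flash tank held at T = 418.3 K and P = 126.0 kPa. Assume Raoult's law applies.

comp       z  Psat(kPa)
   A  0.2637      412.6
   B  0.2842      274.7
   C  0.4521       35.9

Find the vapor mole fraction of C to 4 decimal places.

Raoult's law: Kᵢ = Pᵢˢᵃᵗ/P = Pᵢˢᵃᵗ/126.0.
  K_A = 412.6/126.0 = 3.274603, K_B = 274.7/126.0 = 2.180159, K_C = 35.9/126.0 = 0.284921
Newton iteration, ψ⁰ = 0.5:
  ψ = 0.5000: g = -0.01163, g' = -1.0153 → ψ = 0.4885
Converged at ψ = 0.4885.
Compositions from xᵢ = zᵢ/(1+ψ(Kᵢ−1)), yᵢ = Kᵢxᵢ:
  A: x = 0.1249, y = 0.4090
  B: x = 0.1803, y = 0.3930
  C: x = 0.6948, y = 0.1980

y_C = 0.1980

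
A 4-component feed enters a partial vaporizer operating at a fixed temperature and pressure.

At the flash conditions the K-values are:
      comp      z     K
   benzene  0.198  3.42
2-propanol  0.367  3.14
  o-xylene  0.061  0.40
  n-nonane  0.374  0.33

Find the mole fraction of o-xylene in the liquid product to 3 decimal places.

Newton–Raphson from V/F = 0.5:
  V/F = 0.500: g = 0.1671, g' = -1.054 → V/F = 0.659
  V/F = 0.659: g = 0.0018, g' = -1.060 → V/F = 0.660
Converged at V/F = 0.660.
Compositions from xᵢ = zᵢ/(1+V/F(Kᵢ−1)), yᵢ = Kᵢxᵢ:
  benzene: x = 0.076, y = 0.261
  2-propanol: x = 0.152, y = 0.478
  o-xylene: x = 0.101, y = 0.040
  n-nonane: x = 0.671, y = 0.221

x_o-xylene = 0.101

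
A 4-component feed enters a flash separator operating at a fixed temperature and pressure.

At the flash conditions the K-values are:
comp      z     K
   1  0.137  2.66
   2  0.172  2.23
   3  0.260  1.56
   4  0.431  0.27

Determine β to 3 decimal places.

β = 0.338

Material balance + equilibrium reduce to Σ zᵢ(Kᵢ−1)/(1+β(Kᵢ−1)) = 0.
Check two-phase: ΣzᵢKᵢ = 1.270 > 1 and Σzᵢ/Kᵢ = 1.892 > 1, so g(0) = 0.270 > 0 and g(1) = -0.892 < 0.
Newton–Raphson from β = 0.53:
  β = 0.530: g = -0.1519, g' = -0.862 → β = 0.354
  β = 0.354: g = -0.0120, g' = -0.750 → β = 0.338
Converged at β = 0.338.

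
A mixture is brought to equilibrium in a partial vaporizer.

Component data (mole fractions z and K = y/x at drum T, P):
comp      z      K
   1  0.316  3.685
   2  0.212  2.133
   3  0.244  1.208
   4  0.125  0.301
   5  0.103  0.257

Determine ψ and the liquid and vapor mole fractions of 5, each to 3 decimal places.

ψ = 0.851, x_5 = 0.280, y_5 = 0.072

Newton iteration, ψ⁰ = 0.46:
  ψ = 0.460: g = 0.3388, g' = -0.846 → ψ = 0.860
  ψ = 0.860: g = -0.0102, g' = -1.106 → ψ = 0.851
Converged at ψ = 0.851.
Compositions from xᵢ = zᵢ/(1+ψ(Kᵢ−1)), yᵢ = Kᵢxᵢ:
  1: x = 0.096, y = 0.355
  2: x = 0.108, y = 0.230
  3: x = 0.207, y = 0.250
  4: x = 0.308, y = 0.093
  5: x = 0.280, y = 0.072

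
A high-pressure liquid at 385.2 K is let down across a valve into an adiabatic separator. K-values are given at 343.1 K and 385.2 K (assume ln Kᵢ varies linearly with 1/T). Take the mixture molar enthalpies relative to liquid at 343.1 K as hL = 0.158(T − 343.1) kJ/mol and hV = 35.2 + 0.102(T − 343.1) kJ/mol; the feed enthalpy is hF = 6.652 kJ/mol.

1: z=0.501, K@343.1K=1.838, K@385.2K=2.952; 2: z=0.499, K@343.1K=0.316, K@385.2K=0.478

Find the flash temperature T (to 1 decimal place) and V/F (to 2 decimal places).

Adiabatic flash: solve Rachford–Rice at each trial T, then check hF = ψ·hV(T) + (1−ψ)·hL(T).
  T = 343.1 K: K = (1.838, 0.316), RR gives ψ = 0.137, H_out = 4.822 kJ/mol
  T = 385.2 K: K = (2.952, 0.478), RR gives ψ = 0.704, H_out = 29.777 kJ/mol
  T = 364.1 K: K = (2.360, 0.393), RR gives ψ = 0.459, H_out = 18.924 kJ/mol
  T = 353.6 K: K = (2.091, 0.354), RR gives ψ = 0.317, H_out = 12.648 kJ/mol
  T = 348.4 K: K = (1.963, 0.335), RR gives ψ = 0.235, H_out = 9.042 kJ/mol
  T = 345.8 K: K = (1.901, 0.325), RR gives ψ = 0.189, H_out = 7.054 kJ/mol
  T = 344.5 K: K = (1.871, 0.321), RR gives ψ = 0.165, H_out = 6.003 kJ/mol
Linear interpolation between T = 344.5 (H_out = 6.003) and T = 345.8 (H_out = 7.054) on hF = 6.652 gives T ≈ 345.3 K, at which ψ = 0.18.

T = 345.3 K, V/F = 0.18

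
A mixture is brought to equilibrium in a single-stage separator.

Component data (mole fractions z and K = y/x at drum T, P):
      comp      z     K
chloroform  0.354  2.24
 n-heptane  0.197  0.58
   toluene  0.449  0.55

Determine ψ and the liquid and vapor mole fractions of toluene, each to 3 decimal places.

Material balance + equilibrium reduce to Σ zᵢ(Kᵢ−1)/(1+ψ(Kᵢ−1)) = 0.
Check two-phase: ΣzᵢKᵢ = 1.154 > 1 and Σzᵢ/Kᵢ = 1.314 > 1, so g(0) = 0.154 > 0 and g(1) = -0.314 < 0.
Iterate (Newton) starting at ψ = 0.33:
  ψ = 0.330: g = -0.0218, g' = -0.446 → ψ = 0.281
  ψ = 0.281: g = 0.0004, g' = -0.463 → ψ = 0.282
Converged at ψ = 0.282.
Compositions from xᵢ = zᵢ/(1+ψ(Kᵢ−1)), yᵢ = Kᵢxᵢ:
  chloroform: x = 0.262, y = 0.588
  n-heptane: x = 0.223, y = 0.130
  toluene: x = 0.514, y = 0.283

ψ = 0.282, x_toluene = 0.514, y_toluene = 0.283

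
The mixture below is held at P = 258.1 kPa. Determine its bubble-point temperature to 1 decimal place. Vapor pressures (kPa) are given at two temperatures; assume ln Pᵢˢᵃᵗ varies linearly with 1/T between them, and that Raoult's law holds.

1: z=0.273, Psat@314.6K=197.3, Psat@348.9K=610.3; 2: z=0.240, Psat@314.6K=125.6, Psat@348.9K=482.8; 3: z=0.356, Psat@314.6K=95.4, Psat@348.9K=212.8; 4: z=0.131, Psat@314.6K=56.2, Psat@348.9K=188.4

T = 336.1 K

Bubble-point temperature: ΣzᵢPᵢˢᵃᵗ(T) = P. Interpolate ln Pᵢˢᵃᵗ = aᵢ + bᵢ/T.
  T = 314.6 K: ΣzᵢPᵢˢᵃᵗ = 125.33 kPa
  T = 348.9 K: ΣzᵢPᵢˢᵃᵗ = 382.92 kPa
  T = 331.8 K: ΣzᵢPᵢˢᵃᵗ = 224.79 kPa
  T = 340.4 K: ΣzᵢPᵢˢᵃᵗ = 295.51 kPa
  T = 336.1 K: ΣzᵢPᵢˢᵃᵗ = 258.12 kPa
  T = 334.0 K: ΣzᵢPᵢˢᵃᵗ = 241.36 kPa
Interpolating between 334.0 K and 336.1 K gives T ≈ 336.1 K.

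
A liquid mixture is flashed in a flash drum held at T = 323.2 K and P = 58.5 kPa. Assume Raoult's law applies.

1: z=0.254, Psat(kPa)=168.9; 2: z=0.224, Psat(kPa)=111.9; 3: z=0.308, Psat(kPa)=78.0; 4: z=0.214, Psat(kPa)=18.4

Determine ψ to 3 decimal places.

ψ = 0.884

Raoult's law: Kᵢ = Pᵢˢᵃᵗ/P = Pᵢˢᵃᵗ/58.5.
  K_1 = 168.9/58.5 = 2.88718, K_2 = 111.9/58.5 = 1.91282, K_3 = 78.0/58.5 = 1.33333, K_4 = 18.4/58.5 = 0.31453
Iterate (Newton) starting at ψ = 0.5:
  ψ = 0.500: g = 0.2518, g' = -0.585 → ψ = 0.930
  ψ = 0.930: g = -0.0419, g' = -0.959 → ψ = 0.887
  ψ = 0.887: g = -0.0023, g' = -0.857 → ψ = 0.884
Converged at ψ = 0.884.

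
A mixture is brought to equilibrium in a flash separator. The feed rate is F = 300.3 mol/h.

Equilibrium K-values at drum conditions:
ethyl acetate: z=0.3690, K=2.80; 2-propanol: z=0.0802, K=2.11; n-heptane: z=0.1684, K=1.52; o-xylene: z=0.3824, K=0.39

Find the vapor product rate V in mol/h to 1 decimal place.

V = 210.7 mol/h

Material balance + equilibrium reduce to Σ zᵢ(Kᵢ−1)/(1+β(Kᵢ−1)) = 0.
Feasibility: ΣzᵢKᵢ = 1.6075, Σzᵢ/Kᵢ = 1.2611 — both > 1, two phases present.
Iterate (Newton) starting at β = 0.5:
  β = 0.5000: g = 0.14069, g' = -0.6953 → β = 0.7023
  β = 0.7023: g = -0.00060, g' = -0.7244 → β = 0.7015
Converged at β = 0.7015.
Then V = β·F = 0.7015·300.3 = 210.7 mol/h and L = F − V = 89.6 mol/h.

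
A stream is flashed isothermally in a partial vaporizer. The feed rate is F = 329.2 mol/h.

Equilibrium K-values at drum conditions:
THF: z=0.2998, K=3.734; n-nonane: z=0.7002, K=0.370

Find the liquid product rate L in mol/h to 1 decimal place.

Material balance + equilibrium reduce to Σ zᵢ(Kᵢ−1)/(1+V/F(Kᵢ−1)) = 0.
g(0) = ΣzᵢKᵢ − 1 = 0.3785 and g(1) = 1 − Σzᵢ/Kᵢ = -0.9727, so a root lies in (0, 1).
Binary case is linear: z₁(K₁−1)(1+V/F(K₂−1)) + z₂(K₂−1)(1+V/F(K₁−1)) = 0
⇒ V/F = [z₁(K₁−1)+z₂(K₂−1)] / [−(K₁−1)(K₂−1)] = 0.37853/1.72242 = 0.2198
Then V = V/F·F = 0.2198·329.2 = 72.3 mol/h and L = F − V = 256.9 mol/h.

L = 256.9 mol/h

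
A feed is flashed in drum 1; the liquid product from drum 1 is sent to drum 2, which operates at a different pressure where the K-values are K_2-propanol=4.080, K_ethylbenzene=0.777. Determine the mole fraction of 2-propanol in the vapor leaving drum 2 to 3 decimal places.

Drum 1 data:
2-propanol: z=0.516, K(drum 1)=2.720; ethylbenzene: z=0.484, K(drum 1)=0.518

Drum 1:
Let ψ₁ = V/F and solve Σ zᵢ(Kᵢ−1)/(1+ψ₁(Kᵢ−1)) = 0.
Feasibility: ΣzᵢKᵢ = 1.654, Σzᵢ/Kᵢ = 1.124 — both > 1, two phases present.
Newton–Raphson from ψ₁ = 0.5:
  ψ₁ = 0.500: g = 0.1698, g' = -0.636 → ψ₁ = 0.767
  ψ₁ = 0.767: g = 0.0127, g' = -0.567 → ψ₁ = 0.789
Converged at ψ₁ = 0.789.
Drum-1 compositions:
  2-propanol: x = 0.219, y = 0.595
  ethylbenzene: x = 0.781, y = 0.405
Drum-2 feed = drum-1 liquid: z₂ = (0.2189, 0.7811).
Drum 2:
Rachford–Rice: g(ψ₂) = Σ zᵢ(Kᵢ−1)/(1+ψ₂(Kᵢ−1)) = 0.
Feasibility: ΣzᵢKᵢ = 1.500, Σzᵢ/Kᵢ = 1.059 — both > 1, two phases present.
Binary case is linear: z₁(K₁−1)(1+ψ₂(K₂−1)) + z₂(K₂−1)(1+ψ₂(K₁−1)) = 0
⇒ ψ₂ = [z₁(K₁−1)+z₂(K₂−1)] / [−(K₁−1)(K₂−1)] = 0.5000/0.6868 = 0.728
  2-propanol: x = 0.068, y = 0.275
  ethylbenzene: x = 0.932, y = 0.725

y_2-propanol (drum 2) = 0.275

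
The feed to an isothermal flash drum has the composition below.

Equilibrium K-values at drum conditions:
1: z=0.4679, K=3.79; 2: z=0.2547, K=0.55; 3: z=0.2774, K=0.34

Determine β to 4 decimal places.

Newton–Raphson from β = 0.42:
  β = 0.4200: g = 0.20646, g' = -1.0819 → β = 0.6108
  β = 0.6108: g = 0.01793, g' = -0.9354 → β = 0.6300
Converged at β = 0.6300.

β = 0.6300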